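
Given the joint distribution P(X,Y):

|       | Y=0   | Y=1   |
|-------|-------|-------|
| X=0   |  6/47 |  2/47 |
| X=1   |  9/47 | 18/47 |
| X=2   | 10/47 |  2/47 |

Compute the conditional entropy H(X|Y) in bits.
1.2316 bits

H(X|Y) = H(X,Y) - H(Y)

H(X,Y) = -Σ_{x,y} P(x,y) log₂ P(x,y). Per-cell terms -P(x,y)·log₂P(x,y):
  X=0: 0.37910, 0.19381
  X=1: 0.45664, 0.53030
  X=2: 0.47503, 0.19381
Sum of the 6 terms: H(X,Y) = 2.2287 bits

Marginal of Y (column sums):
  P(Y=0) = 6/47 + 9/47 + 10/47 = 25/47
  P(Y=1) = 2/47 + 18/47 + 2/47 = 22/47
H(Y) = -[(25/47)·log₂(25/47) + (22/47)·log₂(22/47)]
  = 0.48443 + 0.51263 = 0.9971 bits

H(X|Y) = H(X,Y) - H(Y) = 2.2287 - 0.9971 = 1.2316 bits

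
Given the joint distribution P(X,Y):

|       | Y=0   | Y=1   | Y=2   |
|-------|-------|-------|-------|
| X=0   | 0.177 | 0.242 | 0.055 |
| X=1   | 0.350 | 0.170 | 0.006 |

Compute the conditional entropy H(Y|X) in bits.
1.1786 bits

H(Y|X) = H(X,Y) - H(X)

H(X,Y) = -Σ_{x,y} P(x,y) log₂ P(x,y). Per-cell terms -P(x,y)·log₂P(x,y):
  X=0: 0.442178, 0.495355, 0.230143
  X=1: 0.530101, 0.434587, 0.044285
Sum of the 6 terms: H(X,Y) = 2.17665 bits

Marginal of X (row sums):
  P(X=0) = 0.177 + 0.242 + 0.055 = 0.474
  P(X=1) = 0.350 + 0.170 + 0.006 = 0.526
H(X) = -[0.474·log₂(0.474) + 0.526·log₂(0.526)]
  = 0.510517 + 0.487531 = 0.99805 bits

H(Y|X) = H(X,Y) - H(X) = 2.17665 - 0.99805 = 1.1786 bits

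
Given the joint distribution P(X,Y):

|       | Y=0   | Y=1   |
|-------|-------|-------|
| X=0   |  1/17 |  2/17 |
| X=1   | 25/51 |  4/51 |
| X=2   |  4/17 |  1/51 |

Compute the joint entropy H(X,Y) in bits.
1.9983 bits

H(X,Y) = -Σ_{x,y} P(x,y) log₂ P(x,y). Per-cell terms -P(x,y)·log₂P(x,y):
  X=0: 0.24044, 0.36323
  X=1: 0.50420, 0.28803
  X=2: 0.49117, 0.11122
Sum of the 6 terms: H(X,Y) = 1.9983 bits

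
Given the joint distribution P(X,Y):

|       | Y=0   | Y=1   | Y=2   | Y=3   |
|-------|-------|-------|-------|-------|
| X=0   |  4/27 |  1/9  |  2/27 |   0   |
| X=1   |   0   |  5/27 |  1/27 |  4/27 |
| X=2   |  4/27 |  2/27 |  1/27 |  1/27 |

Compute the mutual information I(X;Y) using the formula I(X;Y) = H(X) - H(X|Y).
0.3766 bits

I(X;Y) = H(X) - H(X|Y)

Marginal of X (row sums):
  P(X=0) = 4/27 + 1/9 + 2/27 + 0 = 1/3
  P(X=1) = 0 + 5/27 + 1/27 + 4/27 = 10/27
  P(X=2) = 4/27 + 2/27 + 1/27 + 1/27 = 8/27
H(X) = -[(1/3)·log₂(1/3) + (10/27)·log₂(10/27) + (8/27)·log₂(8/27)]
  = 0.5283 + 0.5307 + 0.5200 = 1.5790 bits

Marginal of Y (column sums):
  P(Y=0) = 4/27 + 0 + 4/27 = 8/27
  P(Y=1) = 1/9 + 5/27 + 2/27 = 10/27
  P(Y=2) = 2/27 + 1/27 + 1/27 = 4/27
  P(Y=3) = 0 + 4/27 + 1/27 = 5/27
H(X|Y) = Σ_y P(y)·H(X|Y=y):
  Y=0: P(Y=0) = 8/27, P(X|Y=0) = (1/2, 0, 1/2) → H(X|Y=0) = 1.0000
  Y=1: P(Y=1) = 10/27, P(X|Y=1) = (3/10, 1/2, 1/5) → H(X|Y=1) = 1.4855
  Y=2: P(Y=2) = 4/27, P(X|Y=2) = (1/2, 1/4, 1/4) → H(X|Y=2) = 1.5000
  Y=3: P(Y=3) = 5/27, P(X|Y=3) = (0, 4/5, 1/5) → H(X|Y=3) = 0.7219
H(X|Y) = (8/27)·1.0000 + (10/27)·1.4855 + (4/27)·1.5000 + (5/27)·0.7219 = 1.2024 bits

I(X;Y) = H(X) - H(X|Y) = 1.5790 - 1.2024 = 0.3766 bits

Cross-check via I(X;Y) = H(X) + H(Y) - H(X,Y): computing H(Y) from the column sums and H(X,Y) from the 12 cells in the same way gives H(Y) = 1.9094 bits and H(X,Y) = 3.1118 bits, so
I(X;Y) = 1.5790 + 1.9094 - 3.1118 = 0.3766 bits ✓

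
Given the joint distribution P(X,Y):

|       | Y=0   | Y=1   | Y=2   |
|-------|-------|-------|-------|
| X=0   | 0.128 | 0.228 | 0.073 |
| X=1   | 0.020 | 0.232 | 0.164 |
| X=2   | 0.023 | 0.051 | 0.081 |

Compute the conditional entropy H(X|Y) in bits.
1.3528 bits

H(X|Y) = H(X,Y) - H(Y)

H(X,Y) = -Σ_{x,y} P(x,y) log₂ P(x,y). Per-cell terms -P(x,y)·log₂P(x,y):
  X=0: 0.37962, 0.48630, 0.27565
  X=1: 0.11288, 0.48901, 0.42775
  X=2: 0.12517, 0.21896, 0.29370
Sum of the 9 terms: H(X,Y) = 2.80904 bits

Marginal of Y (column sums):
  P(Y=0) = 0.128 + 0.020 + 0.023 = 0.171
  P(Y=1) = 0.228 + 0.232 + 0.051 = 0.511
  P(Y=2) = 0.073 + 0.164 + 0.081 = 0.318
H(Y) = -[0.171·log₂(0.171) + 0.511·log₂(0.511) + 0.318·log₂(0.318)]
  = 0.43570 + 0.49496 + 0.52562 = 1.45628 bits

H(X|Y) = H(X,Y) - H(Y) = 2.80904 - 1.45628 = 1.3528 bits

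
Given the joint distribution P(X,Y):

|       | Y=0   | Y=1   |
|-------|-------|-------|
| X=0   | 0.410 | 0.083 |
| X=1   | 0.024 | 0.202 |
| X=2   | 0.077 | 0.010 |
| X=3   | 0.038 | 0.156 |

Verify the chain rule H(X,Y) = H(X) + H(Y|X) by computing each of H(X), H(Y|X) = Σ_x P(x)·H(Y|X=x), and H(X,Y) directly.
H(X) = 1.7534 bits, H(Y|X) = 0.6160 bits, H(X,Y) = 2.3694 bits

Marginal of X (row sums):
  P(X=0) = 0.410 + 0.083 = 0.493
  P(X=1) = 0.024 + 0.202 = 0.226
  P(X=2) = 0.077 + 0.010 = 0.087
  P(X=3) = 0.038 + 0.156 = 0.194
H(X) = -[0.493·log₂(0.493) + 0.226·log₂(0.226) + 0.087·log₂(0.087) + 0.194·log₂(0.194)]
  = 0.50303 + 0.48491 + 0.30649 + 0.45898 = 1.7534 bits

H(Y|X) = Σ_x P(x)·H(Y|X=x):
  X=0: P(X=0) = 0.493, P(Y|X=0) = (410/493, 83/493) → H(Y|X=0) = 0.65393
  X=1: P(X=1) = 0.226, P(Y|X=1) = (12/113, 101/113) → H(Y|X=1) = 0.48833
  X=2: P(X=2) = 0.087, P(Y|X=2) = (77/87, 10/87) → H(Y|X=2) = 0.51465
  X=3: P(X=3) = 0.194, P(Y|X=3) = (19/97, 78/97) → H(Y|X=3) = 0.71360
H(Y|X) = 0.493·0.65393 + 0.226·0.48833 + 0.087·0.51465 + 0.194·0.71360 = 0.6160 bits

H(X,Y) = -Σ_{x,y} P(x,y) log₂ P(x,y). Per-cell terms -P(x,y)·log₂P(x,y):
  X=0: 0.52738, 0.29803
  X=1: 0.12914, 0.46613
  X=2: 0.28482, 0.06644
  X=3: 0.17928, 0.41814
Sum of the 8 terms: H(X,Y) = 2.3694 bits

Chain rule check:
  H(X) + H(Y|X) = 1.7534 + 0.6160 = 2.3694 bits
  H(X,Y) = 2.3694 bits
✓ Chain rule verified.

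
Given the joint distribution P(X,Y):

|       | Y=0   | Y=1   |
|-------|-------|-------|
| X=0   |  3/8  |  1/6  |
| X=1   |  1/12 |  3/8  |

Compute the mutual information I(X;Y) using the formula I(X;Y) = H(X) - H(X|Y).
0.1991 bits

I(X;Y) = H(X) - H(X|Y)

Marginal of X (row sums):
  P(X=0) = 3/8 + 1/6 = 13/24
  P(X=1) = 1/12 + 3/8 = 11/24
H(X) = -[(13/24)·log₂(13/24) + (11/24)·log₂(11/24)]
  = 0.4791 + 0.5159 = 0.9950 bits

Marginal of Y (column sums):
  P(Y=0) = 3/8 + 1/12 = 11/24
  P(Y=1) = 1/6 + 3/8 = 13/24
H(X|Y) = Σ_y P(y)·H(X|Y=y):
  Y=0: P(Y=0) = 11/24, P(X|Y=0) = (9/11, 2/11) → H(X|Y=0) = 0.6840
  Y=1: P(Y=1) = 13/24, P(X|Y=1) = (4/13, 9/13) → H(X|Y=1) = 0.8905
H(X|Y) = (11/24)·0.6840 + (13/24)·0.8905 = 0.7959 bits

I(X;Y) = H(X) - H(X|Y) = 0.9950 - 0.7959 = 0.1991 bits

Cross-check via I(X;Y) = H(X) + H(Y) - H(X,Y): computing H(Y) from the column sums and H(X,Y) from the 4 cells in the same way gives H(Y) = 0.9950 bits and H(X,Y) = 1.7909 bits, so
I(X;Y) = 0.9950 + 0.9950 - 1.7909 = 0.1991 bits ✓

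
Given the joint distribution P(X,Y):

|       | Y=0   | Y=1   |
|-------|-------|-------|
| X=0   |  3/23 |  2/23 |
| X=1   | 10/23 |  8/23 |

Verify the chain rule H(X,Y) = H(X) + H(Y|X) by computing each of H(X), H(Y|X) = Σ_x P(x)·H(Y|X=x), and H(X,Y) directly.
H(X) = 0.7554 bits, H(Y|X) = 0.9867 bits, H(X,Y) = 1.7421 bits

Marginal of X (row sums):
  P(X=0) = 3/23 + 2/23 = 5/23
  P(X=1) = 10/23 + 8/23 = 18/23
H(X) = -[(5/23)·log₂(5/23) + (18/23)·log₂(18/23)]
  = 0.47862 + 0.27676 = 0.7554 bits

H(Y|X) = Σ_x P(x)·H(Y|X=x):
  X=0: P(X=0) = 5/23, P(Y|X=0) = (3/5, 2/5) → H(Y|X=0) = 0.97095
  X=1: P(X=1) = 18/23, P(Y|X=1) = (5/9, 4/9) → H(Y|X=1) = 0.99108
H(Y|X) = (5/23)·0.97095 + (18/23)·0.99108 = 0.9867 bits

H(X,Y) = -Σ_{x,y} P(x,y) log₂ P(x,y). Per-cell terms -P(x,y)·log₂P(x,y):
  X=0: 0.38330, 0.30640
  X=1: 0.52245, 0.52993
Sum of the 4 terms: H(X,Y) = 1.7421 bits

Chain rule check:
  H(X) + H(Y|X) = 0.7554 + 0.9867 = 1.7421 bits
  H(X,Y) = 1.7421 bits
✓ Chain rule verified.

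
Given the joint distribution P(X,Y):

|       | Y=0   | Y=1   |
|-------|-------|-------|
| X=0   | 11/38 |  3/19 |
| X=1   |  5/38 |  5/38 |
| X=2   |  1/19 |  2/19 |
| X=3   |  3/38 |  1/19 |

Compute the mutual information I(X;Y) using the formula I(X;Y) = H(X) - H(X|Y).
0.0370 bits

I(X;Y) = H(X) - H(X|Y)

Marginal of X (row sums):
  P(X=0) = 11/38 + 3/19 = 17/38
  P(X=1) = 5/38 + 5/38 = 5/19
  P(X=2) = 1/19 + 2/19 = 3/19
  P(X=3) = 3/38 + 1/19 = 5/38
H(X) = -[(17/38)·log₂(17/38) + (5/19)·log₂(5/19) + (3/19)·log₂(3/19) + (5/38)·log₂(5/38)]
  = 0.519155 + 0.506842 + 0.420468 + 0.385000 = 1.831465 bits

Marginal of Y (column sums):
  P(Y=0) = 11/38 + 5/38 + 1/19 + 3/38 = 21/38
  P(Y=1) = 3/19 + 5/38 + 2/19 + 1/19 = 17/38
H(X|Y) = Σ_y P(y)·H(X|Y=y):
  Y=0: P(Y=0) = 21/38, P(X|Y=0) = (11/21, 5/21, 2/21, 1/7) → H(X|Y=0) = 1.705733
  Y=1: P(Y=1) = 17/38, P(X|Y=1) = (6/17, 5/17, 4/17, 2/17) → H(X|Y=1) = 1.903968
H(X|Y) = (21/38)·1.705733 + (17/38)·1.903968 = 1.794417 bits

I(X;Y) = H(X) - H(X|Y) = 1.831465 - 1.794417 = 0.0370 bits

Cross-check via I(X;Y) = H(X) + H(Y) - H(X,Y): computing H(Y) from the column sums and H(X,Y) from the 8 cells in the same way gives H(Y) = 0.991992 bits and H(X,Y) = 2.786409 bits, so
I(X;Y) = 1.831465 + 0.991992 - 2.786409 = 0.0370 bits ✓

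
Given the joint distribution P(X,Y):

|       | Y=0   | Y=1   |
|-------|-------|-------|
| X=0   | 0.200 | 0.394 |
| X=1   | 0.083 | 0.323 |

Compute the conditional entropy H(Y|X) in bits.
0.8441 bits

H(Y|X) = H(X,Y) - H(X)

H(X,Y) = -Σ_{x,y} P(x,y) log₂ P(x,y). Per-cell terms -P(x,y)·log₂P(x,y):
  X=0: 0.46439, 0.52943
  X=1: 0.29803, 0.52662
Sum of the 4 terms: H(X,Y) = 1.81847 bits

Marginal of X (row sums):
  P(X=0) = 0.200 + 0.394 = 0.594
  P(X=1) = 0.083 + 0.323 = 0.406
H(X) = -[0.594·log₂(0.594) + 0.406·log₂(0.406)]
  = 0.44637 + 0.52798 = 0.97435 bits

H(Y|X) = H(X,Y) - H(X) = 1.81847 - 0.97435 = 0.8441 bits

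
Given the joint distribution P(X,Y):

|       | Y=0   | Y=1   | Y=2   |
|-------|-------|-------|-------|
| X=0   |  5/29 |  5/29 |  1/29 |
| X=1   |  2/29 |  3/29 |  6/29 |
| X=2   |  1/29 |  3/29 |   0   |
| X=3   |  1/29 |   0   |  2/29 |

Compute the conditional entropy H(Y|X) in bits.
1.2629 bits

H(Y|X) = H(X,Y) - H(X)

H(X,Y) = -Σ_{x,y} P(x,y) log₂ P(x,y). Per-cell terms -P(x,y)·log₂P(x,y):
  X=0: 0.4372505, 0.4372505, 0.1675166
  X=1: 0.2660677, 0.3385881, 0.4702797
  X=2: 0.1675166, 0.3385881, 0.0000000
  X=3: 0.1675166, 0.0000000, 0.2660677
  (cells with P = 0 contribute 0)
Sum of the 12 terms: H(X,Y) = 3.056642 bits

Marginal of X (row sums):
  P(X=0) = 5/29 + 5/29 + 1/29 = 11/29
  P(X=1) = 2/29 + 3/29 + 6/29 = 11/29
  P(X=2) = 1/29 + 3/29 + 0 = 4/29
  P(X=3) = 1/29 + 0 + 2/29 = 3/29
H(X) = -[(11/29)·log₂(11/29) + (11/29)·log₂(11/29) + (4/29)·log₂(4/29) + (3/29)·log₂(3/29)]
  = 0.5304842 + 0.5304842 + 0.3942043 + 0.3385881 = 1.793761 bits

H(Y|X) = H(X,Y) - H(X) = 3.056642 - 1.793761 = 1.2629 bits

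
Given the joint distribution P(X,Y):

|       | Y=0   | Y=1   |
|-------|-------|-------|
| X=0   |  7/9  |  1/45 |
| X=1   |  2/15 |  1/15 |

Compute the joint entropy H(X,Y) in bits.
1.0521 bits

H(X,Y) = -Σ_{x,y} P(x,y) log₂ P(x,y). Per-cell terms -P(x,y)·log₂P(x,y):
  X=0: 0.2820, 0.1220
  X=1: 0.3876, 0.2605
Sum of the 4 terms: H(X,Y) = 1.0521 bits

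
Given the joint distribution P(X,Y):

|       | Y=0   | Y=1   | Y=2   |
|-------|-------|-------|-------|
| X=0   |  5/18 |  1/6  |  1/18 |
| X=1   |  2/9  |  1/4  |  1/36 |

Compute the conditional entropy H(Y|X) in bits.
1.3016 bits

H(Y|X) = H(X,Y) - H(X)

H(X,Y) = -Σ_{x,y} P(x,y) log₂ P(x,y). Per-cell terms -P(x,y)·log₂P(x,y):
  X=0: 0.5133, 0.4308, 0.2317
  X=1: 0.4822, 0.5000, 0.1436
Sum of the 6 terms: H(X,Y) = 2.3016 bits

Marginal of X (row sums):
  P(X=0) = 5/18 + 1/6 + 1/18 = 1/2
  P(X=1) = 2/9 + 1/4 + 1/36 = 1/2
H(X) = -[(1/2)·log₂(1/2) + (1/2)·log₂(1/2)]
  = 0.5000 + 0.5000 = 1.0000 bits

H(Y|X) = H(X,Y) - H(X) = 2.3016 - 1.0000 = 1.3016 bits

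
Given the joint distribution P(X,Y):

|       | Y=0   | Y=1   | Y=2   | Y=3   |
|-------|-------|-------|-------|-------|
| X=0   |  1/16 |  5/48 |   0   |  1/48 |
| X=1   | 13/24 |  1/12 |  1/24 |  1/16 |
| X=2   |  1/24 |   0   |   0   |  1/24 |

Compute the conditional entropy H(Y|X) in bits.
1.2234 bits

H(Y|X) = H(X,Y) - H(X)

H(X,Y) = -Σ_{x,y} P(x,y) log₂ P(x,y). Per-cell terms -P(x,y)·log₂P(x,y):
  X=0: 0.25000, 0.33990, 0.00000, 0.11635
  X=1: 0.47912, 0.29875, 0.19104, 0.25000
  X=2: 0.19104, 0.00000, 0.00000, 0.19104
  (cells with P = 0 contribute 0)
Sum of the 12 terms: H(X,Y) = 2.3072 bits

Marginal of X (row sums):
  P(X=0) = 1/16 + 5/48 + 0 + 1/48 = 3/16
  P(X=1) = 13/24 + 1/12 + 1/24 + 1/16 = 35/48
  P(X=2) = 1/24 + 0 + 0 + 1/24 = 1/12
H(X) = -[(3/16)·log₂(3/16) + (35/48)·log₂(35/48) + (1/12)·log₂(1/12)]
  = 0.45282 + 0.33227 + 0.29875 = 1.0838 bits

H(Y|X) = H(X,Y) - H(X) = 2.3072 - 1.0838 = 1.2234 bits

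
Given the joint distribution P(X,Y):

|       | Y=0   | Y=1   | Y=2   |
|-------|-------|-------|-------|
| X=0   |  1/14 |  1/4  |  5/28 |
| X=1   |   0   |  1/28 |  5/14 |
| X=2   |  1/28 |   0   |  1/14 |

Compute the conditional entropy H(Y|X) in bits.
0.9868 bits

H(Y|X) = H(X,Y) - H(X)

H(X,Y) = -Σ_{x,y} P(x,y) log₂ P(x,y). Per-cell terms -P(x,y)·log₂P(x,y):
  X=0: 0.27195, 0.50000, 0.44383
  X=1: 0.00000, 0.17169, 0.53051
  X=2: 0.17169, 0.00000, 0.27195
  (cells with P = 0 contribute 0)
Sum of the 9 terms: H(X,Y) = 2.3616 bits

Marginal of X (row sums):
  P(X=0) = 1/14 + 1/4 + 5/28 = 1/2
  P(X=1) = 0 + 1/28 + 5/14 = 11/28
  P(X=2) = 1/28 + 0 + 1/14 = 3/28
H(X) = -[(1/2)·log₂(1/2) + (11/28)·log₂(11/28) + (3/28)·log₂(3/28)]
  = 0.50000 + 0.52954 + 0.34526 = 1.3748 bits

H(Y|X) = H(X,Y) - H(X) = 2.3616 - 1.3748 = 0.9868 bits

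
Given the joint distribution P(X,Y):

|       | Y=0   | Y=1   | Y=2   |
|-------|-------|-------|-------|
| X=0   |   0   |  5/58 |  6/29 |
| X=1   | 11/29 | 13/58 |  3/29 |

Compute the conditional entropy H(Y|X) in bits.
1.2551 bits

H(Y|X) = H(X,Y) - H(X)

H(X,Y) = -Σ_{x,y} P(x,y) log₂ P(x,y). Per-cell terms -P(x,y)·log₂P(x,y):
  X=0: 0.0000, 0.3048, 0.4703
  X=1: 0.5305, 0.4836, 0.3386
  (cells with P = 0 contribute 0)
Sum of the 6 terms: H(X,Y) = 2.1278 bits

Marginal of X (row sums):
  P(X=0) = 0 + 5/58 + 6/29 = 17/58
  P(X=1) = 11/29 + 13/58 + 3/29 = 41/58
H(X) = -[(17/58)·log₂(17/58) + (41/58)·log₂(41/58)]
  = 0.5189 + 0.3538 = 0.8727 bits

H(Y|X) = H(X,Y) - H(X) = 2.1278 - 0.8727 = 1.2551 bits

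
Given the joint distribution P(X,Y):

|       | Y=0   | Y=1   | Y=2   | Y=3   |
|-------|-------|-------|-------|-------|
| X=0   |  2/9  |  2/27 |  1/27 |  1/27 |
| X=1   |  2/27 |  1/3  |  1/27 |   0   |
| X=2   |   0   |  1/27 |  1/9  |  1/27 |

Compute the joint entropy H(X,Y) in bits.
2.7996 bits

H(X,Y) = -Σ_{x,y} P(x,y) log₂ P(x,y). Per-cell terms -P(x,y)·log₂P(x,y):
  X=0: 0.48221, 0.27814, 0.17611, 0.17611
  X=1: 0.27814, 0.52832, 0.17611, 0.00000
  X=2: 0.00000, 0.17611, 0.35221, 0.17611
  (cells with P = 0 contribute 0)
Sum of the 12 terms: H(X,Y) = 2.7996 bits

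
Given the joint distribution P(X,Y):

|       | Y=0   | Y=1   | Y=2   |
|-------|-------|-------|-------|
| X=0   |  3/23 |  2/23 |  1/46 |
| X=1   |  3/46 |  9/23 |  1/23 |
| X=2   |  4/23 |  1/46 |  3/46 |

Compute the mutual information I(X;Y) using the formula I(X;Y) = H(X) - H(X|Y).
0.3045 bits

I(X;Y) = H(X) - H(X|Y)

Marginal of X (row sums):
  P(X=0) = 3/23 + 2/23 + 1/46 = 11/46
  P(X=1) = 3/46 + 9/23 + 1/23 = 1/2
  P(X=2) = 4/23 + 1/46 + 3/46 = 6/23
H(X) = -[(11/46)·log₂(11/46) + (1/2)·log₂(1/2) + (6/23)·log₂(6/23)]
  = 0.4936 + 0.5000 + 0.5057 = 1.4993 bits

Marginal of Y (column sums):
  P(Y=0) = 3/23 + 3/46 + 4/23 = 17/46
  P(Y=1) = 2/23 + 9/23 + 1/46 = 1/2
  P(Y=2) = 1/46 + 1/23 + 3/46 = 3/23
H(X|Y) = Σ_y P(y)·H(X|Y=y):
  Y=0: P(Y=0) = 17/46, P(X|Y=0) = (6/17, 3/17, 8/17) → H(X|Y=0) = 1.4837
  Y=1: P(Y=1) = 1/2, P(X|Y=1) = (4/23, 18/23, 1/23) → H(X|Y=1) = 0.9123
  Y=2: P(Y=2) = 3/23, P(X|Y=2) = (1/6, 1/3, 1/2) → H(X|Y=2) = 1.4591
H(X|Y) = (17/46)·1.4837 + (1/2)·0.9123 + (3/23)·1.4591 = 1.1948 bits

I(X;Y) = H(X) - H(X|Y) = 1.4993 - 1.1948 = 0.3045 bits

Cross-check via I(X;Y) = H(X) + H(Y) - H(X,Y): computing H(Y) from the column sums and H(X,Y) from the 9 cells in the same way gives H(Y) = 1.4140 bits and H(X,Y) = 2.6088 bits, so
I(X;Y) = 1.4993 + 1.4140 - 2.6088 = 0.3045 bits ✓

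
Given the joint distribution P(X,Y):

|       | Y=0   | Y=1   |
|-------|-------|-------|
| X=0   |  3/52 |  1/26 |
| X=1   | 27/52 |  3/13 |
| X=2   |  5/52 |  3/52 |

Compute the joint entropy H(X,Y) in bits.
1.9597 bits

H(X,Y) = -Σ_{x,y} P(x,y) log₂ P(x,y). Per-cell terms -P(x,y)·log₂P(x,y):
  X=0: 0.2374, 0.1808
  X=1: 0.4910, 0.4882
  X=2: 0.3249, 0.2374
Sum of the 6 terms: H(X,Y) = 1.9597 bits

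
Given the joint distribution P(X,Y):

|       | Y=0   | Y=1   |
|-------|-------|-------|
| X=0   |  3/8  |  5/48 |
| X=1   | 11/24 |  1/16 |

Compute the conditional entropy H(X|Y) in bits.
0.9864 bits

H(X|Y) = H(X,Y) - H(Y)

H(X,Y) = -Σ_{x,y} P(x,y) log₂ P(x,y). Per-cell terms -P(x,y)·log₂P(x,y):
  X=0: 0.5306, 0.3399
  X=1: 0.5159, 0.2500
Sum of the 4 terms: H(X,Y) = 1.6364 bits

Marginal of Y (column sums):
  P(Y=0) = 3/8 + 11/24 = 5/6
  P(Y=1) = 5/48 + 1/16 = 1/6
H(Y) = -[(5/6)·log₂(5/6) + (1/6)·log₂(1/6)]
  = 0.2192 + 0.4308 = 0.6500 bits

H(X|Y) = H(X,Y) - H(Y) = 1.6364 - 0.6500 = 0.9864 bits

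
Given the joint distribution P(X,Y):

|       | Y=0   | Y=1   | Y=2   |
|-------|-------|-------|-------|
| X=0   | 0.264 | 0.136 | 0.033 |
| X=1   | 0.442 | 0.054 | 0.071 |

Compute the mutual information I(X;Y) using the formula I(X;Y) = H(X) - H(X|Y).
0.0564 bits

I(X;Y) = H(X) - H(X|Y)

Marginal of X (row sums):
  P(X=0) = 0.264 + 0.136 + 0.033 = 0.433
  P(X=1) = 0.442 + 0.054 + 0.071 = 0.567
H(X) = -[0.433·log₂(0.433) + 0.567·log₂(0.567)]
  = 0.522874 + 0.464134 = 0.98701 bits

Marginal of Y (column sums):
  P(Y=0) = 0.264 + 0.442 = 0.706
  P(Y=1) = 0.136 + 0.054 = 0.190
  P(Y=2) = 0.033 + 0.071 = 0.104
H(X|Y) = Σ_y P(y)·H(X|Y=y):
  Y=0: P(Y=0) = 0.706, P(X|Y=0) = (132/353, 221/353) → H(X|Y=0) = 0.953648
  Y=1: P(Y=1) = 0.190, P(X|Y=1) = (68/95, 27/95) → H(X|Y=1) = 0.861125
  Y=2: P(Y=2) = 0.104, P(X|Y=2) = (33/104, 71/104) → H(X|Y=2) = 0.901430
H(X|Y) = 0.706·0.953648 + 0.190·0.861125 + 0.104·0.901430 = 0.93064 bits

I(X;Y) = H(X) - H(X|Y) = 0.98701 - 0.93064 = 0.0564 bits

Cross-check via I(X;Y) = H(X) + H(Y) - H(X,Y): computing H(Y) from the column sums and H(X,Y) from the 6 cells in the same way gives H(Y) = 1.14942 bits and H(X,Y) = 2.08006 bits, so
I(X;Y) = 0.98701 + 1.14942 - 2.08006 = 0.0564 bits ✓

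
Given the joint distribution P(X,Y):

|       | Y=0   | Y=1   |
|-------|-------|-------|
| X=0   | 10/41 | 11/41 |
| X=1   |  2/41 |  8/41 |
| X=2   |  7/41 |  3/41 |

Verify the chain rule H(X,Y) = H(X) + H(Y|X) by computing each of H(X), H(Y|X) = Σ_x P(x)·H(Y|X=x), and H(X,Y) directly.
H(X) = 1.4874 bits, H(Y|X) = 0.9024 bits, H(X,Y) = 2.3898 bits

Marginal of X (row sums):
  P(X=0) = 10/41 + 11/41 = 21/41
  P(X=1) = 2/41 + 8/41 = 10/41
  P(X=2) = 7/41 + 3/41 = 10/41
H(X) = -[(21/41)·log₂(21/41) + (10/41)·log₂(10/41) + (10/41)·log₂(10/41)]
  = 0.4944 + 0.4965 + 0.4965 = 1.4874 bits

H(Y|X) = Σ_x P(x)·H(Y|X=x):
  X=0: P(X=0) = 21/41, P(Y|X=0) = (10/21, 11/21) → H(Y|X=0) = 0.9984
  X=1: P(X=1) = 10/41, P(Y|X=1) = (1/5, 4/5) → H(Y|X=1) = 0.7219
  X=2: P(X=2) = 10/41, P(Y|X=2) = (7/10, 3/10) → H(Y|X=2) = 0.8813
H(Y|X) = (21/41)·0.9984 + (10/41)·0.7219 + (10/41)·0.8813 = 0.9024 bits

H(X,Y) = -Σ_{x,y} P(x,y) log₂ P(x,y). Per-cell terms -P(x,y)·log₂P(x,y):
  X=0: 0.4965, 0.5093
  X=1: 0.2126, 0.4600
  X=2: 0.4354, 0.2760
Sum of the 6 terms: H(X,Y) = 2.3898 bits

Chain rule check:
  H(X) + H(Y|X) = 1.4874 + 0.9024 = 2.3898 bits
  H(X,Y) = 2.3898 bits
✓ Chain rule verified.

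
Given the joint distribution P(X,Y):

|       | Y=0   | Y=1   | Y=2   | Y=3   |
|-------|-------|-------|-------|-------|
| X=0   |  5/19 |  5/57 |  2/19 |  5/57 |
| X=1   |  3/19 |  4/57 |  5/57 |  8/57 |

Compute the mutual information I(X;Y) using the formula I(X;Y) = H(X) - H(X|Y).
0.0250 bits

I(X;Y) = H(X) - H(X|Y)

Marginal of X (row sums):
  P(X=0) = 5/19 + 5/57 + 2/19 + 5/57 = 31/57
  P(X=1) = 3/19 + 4/57 + 5/57 + 8/57 = 26/57
H(X) = -[(31/57)·log₂(31/57) + (26/57)·log₂(26/57)]
  = 0.477886 + 0.516556 = 0.99444 bits

Marginal of Y (column sums):
  P(Y=0) = 5/19 + 3/19 = 8/19
  P(Y=1) = 5/57 + 4/57 = 3/19
  P(Y=2) = 2/19 + 5/57 = 11/57
  P(Y=3) = 5/57 + 8/57 = 13/57
H(X|Y) = Σ_y P(y)·H(X|Y=y):
  Y=0: P(Y=0) = 8/19, P(X|Y=0) = (5/8, 3/8) → H(X|Y=0) = 0.954434
  Y=1: P(Y=1) = 3/19, P(X|Y=1) = (5/9, 4/9) → H(X|Y=1) = 0.991076
  Y=2: P(Y=2) = 11/57, P(X|Y=2) = (6/11, 5/11) → H(X|Y=2) = 0.994030
  Y=3: P(Y=3) = 13/57, P(X|Y=3) = (5/13, 8/13) → H(X|Y=3) = 0.961237
H(X|Y) = (8/19)·0.954434 + (3/19)·0.991076 + (11/57)·0.994030 + (13/57)·0.961237 = 0.96941 bits

I(X;Y) = H(X) - H(X|Y) = 0.99444 - 0.96941 = 0.0250 bits

Cross-check via I(X;Y) = H(X) + H(Y) - H(X,Y): computing H(Y) from the column sums and H(X,Y) from the 8 cells in the same way gives H(Y) = 1.89030 bits and H(X,Y) = 2.85971 bits, so
I(X;Y) = 0.99444 + 1.89030 - 2.85971 = 0.0250 bits ✓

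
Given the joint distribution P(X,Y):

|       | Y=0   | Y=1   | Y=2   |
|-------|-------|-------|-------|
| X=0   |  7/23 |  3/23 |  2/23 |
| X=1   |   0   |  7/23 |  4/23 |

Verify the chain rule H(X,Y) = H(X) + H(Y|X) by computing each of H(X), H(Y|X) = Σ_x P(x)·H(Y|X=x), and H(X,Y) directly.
H(X) = 0.9986 bits, H(Y|X) = 1.1746 bits, H(X,Y) = 2.1732 bits

Marginal of X (row sums):
  P(X=0) = 7/23 + 3/23 + 2/23 = 12/23
  P(X=1) = 0 + 7/23 + 4/23 = 11/23
H(X) = -[(12/23)·log₂(12/23) + (11/23)·log₂(11/23)]
  = 0.4897 + 0.5089 = 0.9986 bits

H(Y|X) = Σ_x P(x)·H(Y|X=x):
  X=0: P(X=0) = 12/23, P(Y|X=0) = (7/12, 1/4, 1/6) → H(Y|X=0) = 1.3844
  X=1: P(X=1) = 11/23, P(Y|X=1) = (0, 7/11, 4/11) → H(Y|X=1) = 0.9457
H(Y|X) = (12/23)·1.3844 + (11/23)·0.9457 = 1.1746 bits

H(X,Y) = -Σ_{x,y} P(x,y) log₂ P(x,y). Per-cell terms -P(x,y)·log₂P(x,y):
  X=0: 0.5223, 0.3833, 0.3064
  X=1: 0.0000, 0.5223, 0.4389
  (cells with P = 0 contribute 0)
Sum of the 6 terms: H(X,Y) = 2.1732 bits

Chain rule check:
  H(X) + H(Y|X) = 0.9986 + 1.1746 = 2.1732 bits
  H(X,Y) = 2.1732 bits
✓ Chain rule verified.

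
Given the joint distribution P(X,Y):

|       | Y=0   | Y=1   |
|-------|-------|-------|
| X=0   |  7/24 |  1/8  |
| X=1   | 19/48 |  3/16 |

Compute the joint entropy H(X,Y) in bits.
1.8755 bits

H(X,Y) = -Σ_{x,y} P(x,y) log₂ P(x,y). Per-cell terms -P(x,y)·log₂P(x,y):
  X=0: 0.5185, 0.3750
  X=1: 0.5292, 0.4528
Sum of the 4 terms: H(X,Y) = 1.8755 bits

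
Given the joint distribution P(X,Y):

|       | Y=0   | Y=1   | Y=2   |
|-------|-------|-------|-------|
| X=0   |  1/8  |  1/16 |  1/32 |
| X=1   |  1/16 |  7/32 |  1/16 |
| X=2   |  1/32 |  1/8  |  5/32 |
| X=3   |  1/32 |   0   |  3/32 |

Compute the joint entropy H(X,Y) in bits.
3.1870 bits

H(X,Y) = -Σ_{x,y} P(x,y) log₂ P(x,y). Per-cell terms -P(x,y)·log₂P(x,y):
  X=0: 0.37500, 0.25000, 0.15625
  X=1: 0.25000, 0.47964, 0.25000
  X=2: 0.15625, 0.37500, 0.41845
  X=3: 0.15625, 0.00000, 0.32016
  (cells with P = 0 contribute 0)
Sum of the 12 terms: H(X,Y) = 3.1870 bits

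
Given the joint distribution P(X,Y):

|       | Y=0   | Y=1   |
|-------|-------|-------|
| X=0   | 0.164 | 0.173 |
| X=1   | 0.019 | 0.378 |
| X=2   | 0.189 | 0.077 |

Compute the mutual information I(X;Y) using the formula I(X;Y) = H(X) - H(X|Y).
0.2744 bits

I(X;Y) = H(X) - H(X|Y)

Marginal of X (row sums):
  P(X=0) = 0.164 + 0.173 = 0.337
  P(X=1) = 0.019 + 0.378 = 0.397
  P(X=2) = 0.189 + 0.077 = 0.266
H(X) = -[0.337·log₂(0.337) + 0.397·log₂(0.397) + 0.266·log₂(0.266)]
  = 0.5288 + 0.5291 + 0.5082 = 1.5661 bits

Marginal of Y (column sums):
  P(Y=0) = 0.164 + 0.019 + 0.189 = 0.372
  P(Y=1) = 0.173 + 0.378 + 0.077 = 0.628
H(X|Y) = Σ_y P(y)·H(X|Y=y):
  Y=0: P(Y=0) = 0.372, P(X|Y=0) = (41/93, 19/372, 63/124) → H(X|Y=0) = 1.2364
  Y=1: P(Y=1) = 0.628, P(X|Y=1) = (173/628, 189/314, 77/628) → H(X|Y=1) = 1.3245
H(X|Y) = 0.372·1.2364 + 0.628·1.3245 = 1.2917 bits

I(X;Y) = H(X) - H(X|Y) = 1.5661 - 1.2917 = 0.2744 bits

Cross-check via I(X;Y) = H(X) + H(Y) - H(X,Y): computing H(Y) from the column sums and H(X,Y) from the 6 cells in the same way gives H(Y) = 0.9522 bits and H(X,Y) = 2.2439 bits, so
I(X;Y) = 1.5661 + 0.9522 - 2.2439 = 0.2744 bits ✓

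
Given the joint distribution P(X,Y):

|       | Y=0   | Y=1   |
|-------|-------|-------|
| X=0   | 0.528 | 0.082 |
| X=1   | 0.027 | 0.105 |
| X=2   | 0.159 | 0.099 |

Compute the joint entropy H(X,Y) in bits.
2.0166 bits

H(X,Y) = -Σ_{x,y} P(x,y) log₂ P(x,y). Per-cell terms -P(x,y)·log₂P(x,y):
  X=0: 0.4865, 0.2959
  X=1: 0.1407, 0.3414
  X=2: 0.4218, 0.3303
Sum of the 6 terms: H(X,Y) = 2.0166 bits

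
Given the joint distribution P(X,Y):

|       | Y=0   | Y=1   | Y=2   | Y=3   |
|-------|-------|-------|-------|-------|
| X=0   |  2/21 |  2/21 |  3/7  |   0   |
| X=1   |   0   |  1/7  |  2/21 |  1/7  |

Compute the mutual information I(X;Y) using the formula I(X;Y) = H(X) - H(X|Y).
0.3692 bits

I(X;Y) = H(X) - H(X|Y)

Marginal of X (row sums):
  P(X=0) = 2/21 + 2/21 + 3/7 + 0 = 13/21
  P(X=1) = 0 + 1/7 + 2/21 + 1/7 = 8/21
H(X) = -[(13/21)·log₂(13/21) + (8/21)·log₂(8/21)]
  = 0.4283 + 0.5304 = 0.9587 bits

Marginal of Y (column sums):
  P(Y=0) = 2/21 + 0 = 2/21
  P(Y=1) = 2/21 + 1/7 = 5/21
  P(Y=2) = 3/7 + 2/21 = 11/21
  P(Y=3) = 0 + 1/7 = 1/7
H(X|Y) = Σ_y P(y)·H(X|Y=y):
  Y=0: P(Y=0) = 2/21, P(X|Y=0) = (1, 0) → H(X|Y=0) = 0.0000
  Y=1: P(Y=1) = 5/21, P(X|Y=1) = (2/5, 3/5) → H(X|Y=1) = 0.9710
  Y=2: P(Y=2) = 11/21, P(X|Y=2) = (9/11, 2/11) → H(X|Y=2) = 0.6840
  Y=3: P(Y=3) = 1/7, P(X|Y=3) = (0, 1) → H(X|Y=3) = 0.0000
H(X|Y) = (2/21)·0.0000 + (5/21)·0.9710 + (11/21)·0.6840 + (1/7)·0.0000 = 0.5895 bits

I(X;Y) = H(X) - H(X|Y) = 0.9587 - 0.5895 = 0.3692 bits

Cross-check via I(X;Y) = H(X) + H(Y) - H(X,Y): computing H(Y) from the column sums and H(X,Y) from the 8 cells in the same way gives H(Y) = 1.7057 bits and H(X,Y) = 2.2952 bits, so
I(X;Y) = 0.9587 + 1.7057 - 2.2952 = 0.3692 bits ✓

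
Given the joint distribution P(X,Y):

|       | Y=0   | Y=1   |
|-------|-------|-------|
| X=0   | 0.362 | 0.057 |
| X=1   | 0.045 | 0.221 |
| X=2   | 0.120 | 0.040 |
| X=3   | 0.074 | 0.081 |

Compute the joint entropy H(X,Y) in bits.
2.5734 bits

H(X,Y) = -Σ_{x,y} P(x,y) log₂ P(x,y). Per-cell terms -P(x,y)·log₂P(x,y):
  X=0: 0.53067, 0.23557
  X=1: 0.20133, 0.48131
  X=2: 0.36707, 0.18575
  X=3: 0.27797, 0.29370
Sum of the 8 terms: H(X,Y) = 2.5734 bits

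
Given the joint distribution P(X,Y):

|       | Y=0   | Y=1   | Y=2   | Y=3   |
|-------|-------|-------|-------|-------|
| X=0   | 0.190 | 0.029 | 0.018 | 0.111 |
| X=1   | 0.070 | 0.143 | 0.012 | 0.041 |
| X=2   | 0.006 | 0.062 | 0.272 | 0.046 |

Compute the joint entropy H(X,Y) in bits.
3.0033 bits

H(X,Y) = -Σ_{x,y} P(x,y) log₂ P(x,y). Per-cell terms -P(x,y)·log₂P(x,y):
  X=0: 0.45523, 0.14813, 0.10433, 0.35202
  X=1: 0.26856, 0.40125, 0.07657, 0.18894
  X=2: 0.04428, 0.24872, 0.51090, 0.20434
Sum of the 12 terms: H(X,Y) = 3.0033 bits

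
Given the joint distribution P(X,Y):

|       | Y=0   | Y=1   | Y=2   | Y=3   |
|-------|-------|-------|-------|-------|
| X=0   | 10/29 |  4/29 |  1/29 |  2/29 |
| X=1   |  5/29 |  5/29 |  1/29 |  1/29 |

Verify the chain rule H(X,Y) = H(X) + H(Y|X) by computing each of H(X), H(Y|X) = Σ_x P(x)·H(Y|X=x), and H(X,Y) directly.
H(X) = 0.9784 bits, H(Y|X) = 1.5885 bits, H(X,Y) = 2.5670 bits

Marginal of X (row sums):
  P(X=0) = 10/29 + 4/29 + 1/29 + 2/29 = 17/29
  P(X=1) = 5/29 + 5/29 + 1/29 + 1/29 = 12/29
H(X) = -[(17/29)·log₂(17/29) + (12/29)·log₂(12/29)]
  = 0.451683 + 0.526766 = 0.9784 bits

H(Y|X) = Σ_x P(x)·H(Y|X=x):
  X=0: P(X=0) = 17/29, P(Y|X=0) = (10/17, 4/17, 1/17, 2/17) → H(Y|X=0) = 1.545152
  X=1: P(X=1) = 12/29, P(Y|X=1) = (5/12, 5/12, 1/12, 1/12) → H(Y|X=1) = 1.650022
H(Y|X) = (17/29)·1.545152 + (12/29)·1.650022 = 1.5885 bits

H(X,Y) = -Σ_{x,y} P(x,y) log₂ P(x,y). Per-cell terms -P(x,y)·log₂P(x,y):
  X=0: 0.529673, 0.394204, 0.167517, 0.266068
  X=1: 0.437251, 0.437251, 0.167517, 0.167517
Sum of the 8 terms: H(X,Y) = 2.5670 bits

Chain rule check:
  H(X) + H(Y|X) = 0.9784 + 1.5885 = 2.5669 bits
  H(X,Y) = 2.5670 bits
✓ Chain rule verified (Δ = 0.0001 is 4-dp rounding noise: each of the three values was rounded independently).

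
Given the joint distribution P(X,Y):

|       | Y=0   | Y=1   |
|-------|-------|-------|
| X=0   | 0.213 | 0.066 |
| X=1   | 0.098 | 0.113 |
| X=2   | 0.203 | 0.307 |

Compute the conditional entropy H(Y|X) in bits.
0.9250 bits

H(Y|X) = H(X,Y) - H(X)

H(X,Y) = -Σ_{x,y} P(x,y) log₂ P(x,y). Per-cell terms -P(x,y)·log₂P(x,y):
  X=0: 0.47522, 0.25881
  X=1: 0.32841, 0.35545
  X=2: 0.46699, 0.52303
Sum of the 6 terms: H(X,Y) = 2.4079 bits

Marginal of X (row sums):
  P(X=0) = 0.213 + 0.066 = 0.279
  P(X=1) = 0.098 + 0.113 = 0.211
  P(X=2) = 0.203 + 0.307 = 0.510
H(X) = -[0.279·log₂(0.279) + 0.211·log₂(0.211) + 0.510·log₂(0.510)]
  = 0.51382 + 0.47363 + 0.49543 = 1.4829 bits

H(Y|X) = H(X,Y) - H(X) = 2.4079 - 1.4829 = 0.9250 bits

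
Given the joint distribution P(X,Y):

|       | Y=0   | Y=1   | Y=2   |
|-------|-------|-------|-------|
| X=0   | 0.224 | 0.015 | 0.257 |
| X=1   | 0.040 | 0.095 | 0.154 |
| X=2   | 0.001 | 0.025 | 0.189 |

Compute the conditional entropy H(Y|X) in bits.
1.1033 bits

H(Y|X) = H(X,Y) - H(X)

H(X,Y) = -Σ_{x,y} P(x,y) log₂ P(x,y). Per-cell terms -P(x,y)·log₂P(x,y):
  X=0: 0.48349, 0.09088, 0.50376
  X=1: 0.18575, 0.32261, 0.41565
  X=2: 0.00997, 0.13305, 0.45427
Sum of the 9 terms: H(X,Y) = 2.5994 bits

Marginal of X (row sums):
  P(X=0) = 0.224 + 0.015 + 0.257 = 0.496
  P(X=1) = 0.040 + 0.095 + 0.154 = 0.289
  P(X=2) = 0.001 + 0.025 + 0.189 = 0.215
H(X) = -[0.496·log₂(0.496) + 0.289·log₂(0.289) + 0.215·log₂(0.215)]
  = 0.50175 + 0.51756 + 0.47678 = 1.4961 bits

H(Y|X) = H(X,Y) - H(X) = 2.5994 - 1.4961 = 1.1033 bits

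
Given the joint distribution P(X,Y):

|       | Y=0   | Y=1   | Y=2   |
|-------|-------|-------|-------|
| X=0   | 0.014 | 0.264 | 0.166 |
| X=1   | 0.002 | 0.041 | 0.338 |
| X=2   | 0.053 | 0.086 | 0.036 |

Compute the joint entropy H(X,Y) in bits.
2.4610 bits

H(X,Y) = -Σ_{x,y} P(x,y) log₂ P(x,y). Per-cell terms -P(x,y)·log₂P(x,y):
  X=0: 0.08622, 0.50725, 0.43006
  X=1: 0.01793, 0.18894, 0.52894
  X=2: 0.22461, 0.30440, 0.17265
Sum of the 9 terms: H(X,Y) = 2.4610 bits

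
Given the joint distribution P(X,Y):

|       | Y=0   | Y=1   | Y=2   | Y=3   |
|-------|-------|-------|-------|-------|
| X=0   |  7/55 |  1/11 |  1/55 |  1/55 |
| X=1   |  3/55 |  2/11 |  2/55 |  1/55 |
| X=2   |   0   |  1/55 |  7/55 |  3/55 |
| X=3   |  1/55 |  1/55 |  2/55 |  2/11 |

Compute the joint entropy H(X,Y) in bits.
3.4021 bits

H(X,Y) = -Σ_{x,y} P(x,y) log₂ P(x,y). Per-cell terms -P(x,y)·log₂P(x,y):
  X=0: 0.3785, 0.3145, 0.1051, 0.1051
  X=1: 0.2289, 0.4472, 0.1739, 0.1051
  X=2: 0.0000, 0.1051, 0.3785, 0.2289
  X=3: 0.1051, 0.1051, 0.1739, 0.4472
  (cells with P = 0 contribute 0)
Sum of the 16 terms: H(X,Y) = 3.4021 bits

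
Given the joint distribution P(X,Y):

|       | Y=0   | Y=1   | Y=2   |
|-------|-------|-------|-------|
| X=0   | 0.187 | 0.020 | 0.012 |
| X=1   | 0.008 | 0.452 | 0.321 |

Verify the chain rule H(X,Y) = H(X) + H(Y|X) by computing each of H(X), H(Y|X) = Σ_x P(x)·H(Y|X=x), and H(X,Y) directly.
H(X) = 0.7583 bits, H(Y|X) = 0.9832 bits, H(X,Y) = 1.7416 bits

Marginal of X (row sums):
  P(X=0) = 0.187 + 0.020 + 0.012 = 0.219
  P(X=1) = 0.008 + 0.452 + 0.321 = 0.781
H(X) = -[0.219·log₂(0.219) + 0.781·log₂(0.781)]
  = 0.479828 + 0.278509 = 0.7583 bits

H(Y|X) = Σ_x P(x)·H(Y|X=x):
  X=0: P(X=0) = 0.219, P(Y|X=0) = (187/219, 20/219, 4/73) → H(Y|X=0) = 0.739502
  X=1: P(X=1) = 0.781, P(Y|X=1) = (8/781, 452/781, 321/781) → H(Y|X=1) = 1.051554
H(Y|X) = 0.219·0.739502 + 0.781·1.051554 = 0.9832 bits

H(X,Y) = -Σ_{x,y} P(x,y) log₂ P(x,y). Per-cell terms -P(x,y)·log₂P(x,y):
  X=0: 0.452332, 0.112877, 0.076570
  X=1: 0.055726, 0.517814, 0.526233
Sum of the 6 terms: H(X,Y) = 1.7416 bits

Chain rule check:
  H(X) + H(Y|X) = 0.7583 + 0.9832 = 1.7415 bits
  H(X,Y) = 1.7416 bits
✓ Chain rule verified (Δ = 0.0001 is 4-dp rounding noise: each of the three values was rounded independently).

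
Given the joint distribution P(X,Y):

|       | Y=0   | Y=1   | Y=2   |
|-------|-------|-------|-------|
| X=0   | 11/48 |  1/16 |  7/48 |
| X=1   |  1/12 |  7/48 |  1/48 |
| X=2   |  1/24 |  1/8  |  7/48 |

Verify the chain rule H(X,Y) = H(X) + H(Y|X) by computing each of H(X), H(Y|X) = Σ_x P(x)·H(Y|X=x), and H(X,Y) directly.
H(X) = 1.5462 bits, H(Y|X) = 1.3873 bits, H(X,Y) = 2.9334 bits

Marginal of X (row sums):
  P(X=0) = 11/48 + 1/16 + 7/48 = 7/16
  P(X=1) = 1/12 + 7/48 + 1/48 = 1/4
  P(X=2) = 1/24 + 1/8 + 7/48 = 5/16
H(X) = -[(7/16)·log₂(7/16) + (1/4)·log₂(1/4) + (5/16)·log₂(5/16)]
  = 0.521782 + 0.500000 + 0.524397 = 1.5462 bits

H(Y|X) = Σ_x P(x)·H(Y|X=x):
  X=0: P(X=0) = 7/16, P(Y|X=0) = (11/21, 1/7, 1/3) → H(Y|X=0) = 1.418026
  X=1: P(X=1) = 1/4, P(Y|X=1) = (1/3, 7/12, 1/12) → H(Y|X=1) = 1.280672
  X=2: P(X=2) = 5/16, P(Y|X=2) = (2/15, 2/5, 7/15) → H(Y|X=2) = 1.429473
H(Y|X) = (7/16)·1.418026 + (1/4)·1.280672 + (5/16)·1.429473 = 1.3873 bits

H(X,Y) = -Σ_{x,y} P(x,y) log₂ P(x,y). Per-cell terms -P(x,y)·log₂P(x,y):
  X=0: 0.487101, 0.250000, 0.405068
  X=1: 0.298747, 0.405068, 0.116353
  X=2: 0.191040, 0.375000, 0.405068
Sum of the 9 terms: H(X,Y) = 2.9334 bits

Chain rule check:
  H(X) + H(Y|X) = 1.5462 + 1.3873 = 2.9335 bits
  H(X,Y) = 2.9334 bits
✓ Chain rule verified (Δ = 0.0001 is 4-dp rounding noise: each of the three values was rounded independently).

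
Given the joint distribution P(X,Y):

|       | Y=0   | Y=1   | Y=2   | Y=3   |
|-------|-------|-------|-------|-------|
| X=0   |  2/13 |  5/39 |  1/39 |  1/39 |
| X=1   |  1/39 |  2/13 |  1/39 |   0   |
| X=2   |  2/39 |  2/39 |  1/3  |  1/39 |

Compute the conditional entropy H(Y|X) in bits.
1.3443 bits

H(Y|X) = H(X,Y) - H(X)

H(X,Y) = -Σ_{x,y} P(x,y) log₂ P(x,y). Per-cell terms -P(x,y)·log₂P(x,y):
  X=0: 0.41545, 0.37993, 0.13552, 0.13552
  X=1: 0.13552, 0.41545, 0.13552, 0.00000
  X=2: 0.21976, 0.21976, 0.52832, 0.13552
  (cells with P = 0 contribute 0)
Sum of the 12 terms: H(X,Y) = 2.8563 bits

Marginal of X (row sums):
  P(X=0) = 2/13 + 5/39 + 1/39 + 1/39 = 1/3
  P(X=1) = 1/39 + 2/13 + 1/39 + 0 = 8/39
  P(X=2) = 2/39 + 2/39 + 1/3 + 1/39 = 6/13
H(X) = -[(1/3)·log₂(1/3) + (8/39)·log₂(8/39) + (6/13)·log₂(6/13)]
  = 0.52832 + 0.46880 + 0.51484 = 1.5120 bits

H(Y|X) = H(X,Y) - H(X) = 2.8563 - 1.5120 = 1.3443 bits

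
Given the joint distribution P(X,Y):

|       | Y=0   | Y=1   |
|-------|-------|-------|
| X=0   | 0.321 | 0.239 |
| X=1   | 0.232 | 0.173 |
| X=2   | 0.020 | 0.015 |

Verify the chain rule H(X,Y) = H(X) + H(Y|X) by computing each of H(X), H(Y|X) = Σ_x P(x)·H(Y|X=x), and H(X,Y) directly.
H(X) = 1.1658 bits, H(Y|X) = 0.9846 bits, H(X,Y) = 2.1504 bits

Marginal of X (row sums):
  P(X=0) = 0.321 + 0.239 = 0.560
  P(X=1) = 0.232 + 0.173 = 0.405
  P(X=2) = 0.020 + 0.015 = 0.035
H(X) = -[0.560·log₂(0.560) + 0.405·log₂(0.405) + 0.035·log₂(0.035)]
  = 0.4684 + 0.5281 + 0.1693 = 1.1658 bits

H(Y|X) = Σ_x P(x)·H(Y|X=x):
  X=0: P(X=0) = 0.560, P(Y|X=0) = (321/560, 239/560) → H(Y|X=0) = 0.9845
  X=1: P(X=1) = 0.405, P(Y|X=1) = (232/405, 173/405) → H(Y|X=1) = 0.9846
  X=2: P(X=2) = 0.035, P(Y|X=2) = (4/7, 3/7) → H(Y|X=2) = 0.9852
H(Y|X) = 0.560·0.9845 + 0.405·0.9846 + 0.035·0.9852 = 0.9846 bits

H(X,Y) = -Σ_{x,y} P(x,y) log₂ P(x,y). Per-cell terms -P(x,y)·log₂P(x,y):
  X=0: 0.5262, 0.4935
  X=1: 0.4890, 0.4379
  X=2: 0.1129, 0.0909
Sum of the 6 terms: H(X,Y) = 2.1504 bits

Chain rule check:
  H(X) + H(Y|X) = 1.1658 + 0.9846 = 2.1504 bits
  H(X,Y) = 2.1504 bits
✓ Chain rule verified.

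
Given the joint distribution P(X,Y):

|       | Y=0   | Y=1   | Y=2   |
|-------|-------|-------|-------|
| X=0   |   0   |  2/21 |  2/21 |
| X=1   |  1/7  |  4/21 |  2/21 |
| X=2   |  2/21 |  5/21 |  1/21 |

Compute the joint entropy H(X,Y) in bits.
2.8511 bits

H(X,Y) = -Σ_{x,y} P(x,y) log₂ P(x,y). Per-cell terms -P(x,y)·log₂P(x,y):
  X=0: 0.0000000, 0.3230778, 0.3230778
  X=1: 0.4010507, 0.4556795, 0.3230778
  X=2: 0.3230778, 0.4929498, 0.2091580
  (cells with P = 0 contribute 0)
Sum of the 9 terms: H(X,Y) = 2.8511 bits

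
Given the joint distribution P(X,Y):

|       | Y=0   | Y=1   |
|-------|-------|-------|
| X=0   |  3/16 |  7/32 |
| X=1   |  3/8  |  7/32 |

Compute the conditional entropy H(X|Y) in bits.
0.9540 bits

H(X|Y) = H(X,Y) - H(Y)

H(X,Y) = -Σ_{x,y} P(x,y) log₂ P(x,y). Per-cell terms -P(x,y)·log₂P(x,y):
  X=0: 0.45282, 0.47964
  X=1: 0.53064, 0.47964
Sum of the 4 terms: H(X,Y) = 1.9427 bits

Marginal of Y (column sums):
  P(Y=0) = 3/16 + 3/8 = 9/16
  P(Y=1) = 7/32 + 7/32 = 7/16
H(Y) = -[(9/16)·log₂(9/16) + (7/16)·log₂(7/16)]
  = 0.46692 + 0.52178 = 0.9887 bits

H(X|Y) = H(X,Y) - H(Y) = 1.9427 - 0.9887 = 0.9540 bits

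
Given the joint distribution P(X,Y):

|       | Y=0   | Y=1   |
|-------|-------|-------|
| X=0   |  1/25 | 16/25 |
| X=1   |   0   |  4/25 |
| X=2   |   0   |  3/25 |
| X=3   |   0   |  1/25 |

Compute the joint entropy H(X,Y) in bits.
1.5737 bits

H(X,Y) = -Σ_{x,y} P(x,y) log₂ P(x,y). Per-cell terms -P(x,y)·log₂P(x,y):
  X=0: 0.18575, 0.41207
  X=1: 0.00000, 0.42302
  X=2: 0.00000, 0.36707
  X=3: 0.00000, 0.18575
  (cells with P = 0 contribute 0)
Sum of the 8 terms: H(X,Y) = 1.5737 bits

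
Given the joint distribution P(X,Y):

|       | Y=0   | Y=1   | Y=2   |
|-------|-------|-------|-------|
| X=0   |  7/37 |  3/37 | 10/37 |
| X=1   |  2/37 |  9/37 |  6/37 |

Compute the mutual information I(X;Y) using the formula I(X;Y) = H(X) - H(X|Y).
0.1335 bits

I(X;Y) = H(X) - H(X|Y)

Marginal of X (row sums):
  P(X=0) = 7/37 + 3/37 + 10/37 = 20/37
  P(X=1) = 2/37 + 9/37 + 6/37 = 17/37
H(X) = -[(20/37)·log₂(20/37) + (17/37)·log₂(17/37)]
  = 0.47974 + 0.51551 = 0.99525 bits

Marginal of Y (column sums):
  P(Y=0) = 7/37 + 2/37 = 9/37
  P(Y=1) = 3/37 + 9/37 = 12/37
  P(Y=2) = 10/37 + 6/37 = 16/37
H(X|Y) = Σ_y P(y)·H(X|Y=y):
  Y=0: P(Y=0) = 9/37, P(X|Y=0) = (7/9, 2/9) → H(X|Y=0) = 0.76420
  Y=1: P(Y=1) = 12/37, P(X|Y=1) = (1/4, 3/4) → H(X|Y=1) = 0.81128
  Y=2: P(Y=2) = 16/37, P(X|Y=2) = (5/8, 3/8) → H(X|Y=2) = 0.95443
H(X|Y) = (9/37)·0.76420 + (12/37)·0.81128 + (16/37)·0.95443 = 0.86173 bits

I(X;Y) = H(X) - H(X|Y) = 0.99525 - 0.86173 = 0.1335 bits

Cross-check via I(X;Y) = H(X) + H(Y) - H(X,Y): computing H(Y) from the column sums and H(X,Y) from the 6 cells in the same way gives H(Y) = 1.54597 bits and H(X,Y) = 2.40770 bits, so
I(X;Y) = 0.99525 + 1.54597 - 2.40770 = 0.1335 bits ✓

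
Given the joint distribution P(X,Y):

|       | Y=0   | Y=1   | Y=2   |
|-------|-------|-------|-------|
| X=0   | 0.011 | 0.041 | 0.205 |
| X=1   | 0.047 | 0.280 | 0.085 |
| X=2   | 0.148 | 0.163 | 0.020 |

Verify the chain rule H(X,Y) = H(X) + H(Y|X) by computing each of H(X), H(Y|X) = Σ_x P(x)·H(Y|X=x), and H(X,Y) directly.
H(X) = 1.5588 bits, H(Y|X) = 1.1416 bits, H(X,Y) = 2.7004 bits

Marginal of X (row sums):
  P(X=0) = 0.011 + 0.041 + 0.205 = 0.257
  P(X=1) = 0.047 + 0.280 + 0.085 = 0.412
  P(X=2) = 0.148 + 0.163 + 0.020 = 0.331
H(X) = -[0.257·log₂(0.257) + 0.412·log₂(0.412) + 0.331·log₂(0.331)]
  = 0.50376 + 0.52706 + 0.52798 = 1.5588 bits

H(Y|X) = Σ_x P(x)·H(Y|X=x):
  X=0: P(X=0) = 0.257, P(Y|X=0) = (11/257, 41/257, 205/257) → H(Y|X=0) = 0.87719
  X=1: P(X=1) = 0.412, P(Y|X=1) = (47/412, 70/103, 85/412) → H(Y|X=1) = 1.20576
  X=2: P(X=2) = 0.331, P(Y|X=2) = (148/331, 163/331, 20/331) → H(Y|X=2) = 1.26712
H(Y|X) = 0.257·0.87719 + 0.412·1.20576 + 0.331·1.26712 = 1.1416 bits

H(X,Y) = -Σ_{x,y} P(x,y) log₂ P(x,y). Per-cell terms -P(x,y)·log₂P(x,y):
  X=0: 0.07157, 0.18894, 0.46869
  X=1: 0.20733, 0.51422, 0.30229
  X=2: 0.40794, 0.42658, 0.11288
Sum of the 9 terms: H(X,Y) = 2.7004 bits

Chain rule check:
  H(X) + H(Y|X) = 1.5588 + 1.1416 = 2.7004 bits
  H(X,Y) = 2.7004 bits
✓ Chain rule verified.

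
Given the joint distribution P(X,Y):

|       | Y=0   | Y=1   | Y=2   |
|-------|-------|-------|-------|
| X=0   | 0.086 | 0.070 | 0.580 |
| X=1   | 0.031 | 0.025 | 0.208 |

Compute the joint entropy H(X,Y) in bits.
1.7884 bits

H(X,Y) = -Σ_{x,y} P(x,y) log₂ P(x,y). Per-cell terms -P(x,y)·log₂P(x,y):
  X=0: 0.3044, 0.2686, 0.4558
  X=1: 0.1554, 0.1330, 0.4712
Sum of the 6 terms: H(X,Y) = 1.7884 bits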